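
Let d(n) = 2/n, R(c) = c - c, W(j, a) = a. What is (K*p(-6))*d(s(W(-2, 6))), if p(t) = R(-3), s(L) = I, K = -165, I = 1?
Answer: 0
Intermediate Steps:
R(c) = 0
s(L) = 1
p(t) = 0
(K*p(-6))*d(s(W(-2, 6))) = (-165*0)*(2/1) = 0*(2*1) = 0*2 = 0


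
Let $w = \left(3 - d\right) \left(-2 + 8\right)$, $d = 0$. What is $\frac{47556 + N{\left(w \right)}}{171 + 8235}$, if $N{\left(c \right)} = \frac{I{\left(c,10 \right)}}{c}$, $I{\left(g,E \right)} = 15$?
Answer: $\frac{285341}{50436} \approx 5.6575$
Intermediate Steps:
$w = 18$ ($w = \left(3 - 0\right) \left(-2 + 8\right) = \left(3 + 0\right) 6 = 3 \cdot 6 = 18$)
$N{\left(c \right)} = \frac{15}{c}$
$\frac{47556 + N{\left(w \right)}}{171 + 8235} = \frac{47556 + \frac{15}{18}}{171 + 8235} = \frac{47556 + 15 \cdot \frac{1}{18}}{8406} = \left(47556 + \frac{5}{6}\right) \frac{1}{8406} = \frac{285341}{6} \cdot \frac{1}{8406} = \frac{285341}{50436}$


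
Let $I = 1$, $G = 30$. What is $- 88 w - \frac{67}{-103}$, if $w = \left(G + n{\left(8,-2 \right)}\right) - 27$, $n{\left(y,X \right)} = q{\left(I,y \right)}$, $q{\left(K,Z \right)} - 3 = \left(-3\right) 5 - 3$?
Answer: $\frac{108835}{103} \approx 1056.7$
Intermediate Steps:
$q{\left(K,Z \right)} = -15$ ($q{\left(K,Z \right)} = 3 - 18 = -15$)
$n{\left(y,X \right)} = -15$
$w = -12$ ($w = \left(30 - 15\right) - 27 = 15 - 27 = -12$)
$- 88 w - \frac{67}{-103} = \left(-88\right) \left(-12\right) - \frac{67}{-103} = 1056 - - \frac{67}{103} = 1056 + \frac{67}{103} = \frac{108835}{103}$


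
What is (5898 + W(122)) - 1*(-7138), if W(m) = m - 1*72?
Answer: 13086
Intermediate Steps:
W(m) = -72 + m (W(m) = m - 72 = -72 + m)
(5898 + W(122)) - 1*(-7138) = (5898 + (-72 + 122)) - 1*(-7138) = (5898 + 50) + 7138 = 5948 + 7138 = 13086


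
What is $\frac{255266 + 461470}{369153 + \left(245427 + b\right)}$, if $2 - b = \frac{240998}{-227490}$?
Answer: $\frac{81525136320}{69905750089} \approx 1.1662$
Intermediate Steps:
$b = \frac{347989}{113745}$ ($b = 2 - \frac{240998}{-227490} = 2 - 240998 \left(- \frac{1}{227490}\right) = 2 - - \frac{120499}{113745} = 2 + \frac{120499}{113745} = \frac{347989}{113745} \approx 3.0594$)
$\frac{255266 + 461470}{369153 + \left(245427 + b\right)} = \frac{255266 + 461470}{369153 + \left(245427 + \frac{347989}{113745}\right)} = \frac{716736}{369153 + \frac{27916442104}{113745}} = \frac{716736}{\frac{69905750089}{113745}} = 716736 \cdot \frac{113745}{69905750089} = \frac{81525136320}{69905750089}$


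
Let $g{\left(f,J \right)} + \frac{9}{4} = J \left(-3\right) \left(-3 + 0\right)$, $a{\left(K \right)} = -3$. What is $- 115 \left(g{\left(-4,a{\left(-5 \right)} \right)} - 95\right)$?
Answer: $\frac{57155}{4} \approx 14289.0$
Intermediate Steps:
$g{\left(f,J \right)} = - \frac{9}{4} + 9 J$ ($g{\left(f,J \right)} = - \frac{9}{4} + J \left(-3\right) \left(-3 + 0\right) = - \frac{9}{4} + - 3 J \left(-3\right) = - \frac{9}{4} + 9 J$)
$- 115 \left(g{\left(-4,a{\left(-5 \right)} \right)} - 95\right) = - 115 \left(\left(- \frac{9}{4} + 9 \left(-3\right)\right) - 95\right) = - 115 \left(\left(- \frac{9}{4} - 27\right) - 95\right) = - 115 \left(- \frac{117}{4} - 95\right) = \left(-115\right) \left(- \frac{497}{4}\right) = \frac{57155}{4}$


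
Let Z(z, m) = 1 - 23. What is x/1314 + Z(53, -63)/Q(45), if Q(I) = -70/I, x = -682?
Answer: 62656/4599 ≈ 13.624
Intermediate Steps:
Z(z, m) = -22
x/1314 + Z(53, -63)/Q(45) = -682/1314 - 22/((-70/45)) = -682*1/1314 - 22/((-70*1/45)) = -341/657 - 22/(-14/9) = -341/657 - 22*(-9/14) = -341/657 + 99/7 = 62656/4599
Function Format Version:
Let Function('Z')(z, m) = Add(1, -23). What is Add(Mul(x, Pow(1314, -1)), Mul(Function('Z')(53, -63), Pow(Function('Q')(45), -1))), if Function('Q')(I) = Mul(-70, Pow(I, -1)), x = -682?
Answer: Rational(62656, 4599) ≈ 13.624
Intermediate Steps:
Function('Z')(z, m) = -22
Add(Mul(x, Pow(1314, -1)), Mul(Function('Z')(53, -63), Pow(Function('Q')(45), -1))) = Add(Mul(-682, Pow(1314, -1)), Mul(-22, Pow(Mul(-70, Pow(45, -1)), -1))) = Add(Mul(-682, Rational(1, 1314)), Mul(-22, Pow(Mul(-70, Rational(1, 45)), -1))) = Add(Rational(-341, 657), Mul(-22, Pow(Rational(-14, 9), -1))) = Add(Rational(-341, 657), Mul(-22, Rational(-9, 14))) = Add(Rational(-341, 657), Rational(99, 7)) = Rational(62656, 4599)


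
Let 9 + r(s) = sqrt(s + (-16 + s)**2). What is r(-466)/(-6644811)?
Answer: 3/2214937 - sqrt(25762)/2214937 ≈ -7.1111e-5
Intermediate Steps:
r(s) = -9 + sqrt(s + (-16 + s)**2)
r(-466)/(-6644811) = (-9 + sqrt(-466 + (-16 - 466)**2))/(-6644811) = (-9 + sqrt(-466 + (-482)**2))*(-1/6644811) = (-9 + sqrt(-466 + 232324))*(-1/6644811) = (-9 + sqrt(231858))*(-1/6644811) = (-9 + 3*sqrt(25762))*(-1/6644811) = 3/2214937 - sqrt(25762)/2214937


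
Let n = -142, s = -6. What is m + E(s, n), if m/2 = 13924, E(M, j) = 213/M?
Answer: 55625/2 ≈ 27813.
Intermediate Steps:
m = 27848 (m = 2*13924 = 27848)
m + E(s, n) = 27848 + 213/(-6) = 27848 + 213*(-⅙) = 27848 - 71/2 = 55625/2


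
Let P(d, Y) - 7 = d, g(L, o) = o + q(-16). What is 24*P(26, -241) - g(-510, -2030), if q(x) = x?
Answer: 2838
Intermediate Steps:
g(L, o) = -16 + o (g(L, o) = o - 16 = -16 + o)
P(d, Y) = 7 + d
24*P(26, -241) - g(-510, -2030) = 24*(7 + 26) - (-16 - 2030) = 24*33 - 1*(-2046) = 792 + 2046 = 2838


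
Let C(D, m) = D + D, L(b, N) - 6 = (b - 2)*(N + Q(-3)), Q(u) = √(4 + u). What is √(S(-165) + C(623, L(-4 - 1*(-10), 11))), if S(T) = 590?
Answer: 6*√51 ≈ 42.849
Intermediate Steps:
L(b, N) = 6 + (1 + N)*(-2 + b) (L(b, N) = 6 + (b - 2)*(N + √(4 - 3)) = 6 + (-2 + b)*(N + √1) = 6 + (-2 + b)*(N + 1) = 6 + (-2 + b)*(1 + N) = 6 + (1 + N)*(-2 + b))
C(D, m) = 2*D
√(S(-165) + C(623, L(-4 - 1*(-10), 11))) = √(590 + 2*623) = √(590 + 1246) = √1836 = 6*√51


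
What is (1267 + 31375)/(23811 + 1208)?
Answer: 32642/25019 ≈ 1.3047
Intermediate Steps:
(1267 + 31375)/(23811 + 1208) = 32642/25019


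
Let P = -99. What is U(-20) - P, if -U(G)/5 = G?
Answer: 199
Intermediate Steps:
U(G) = -5*G
U(-20) - P = -5*(-20) - 1*(-99) = 100 + 99 = 199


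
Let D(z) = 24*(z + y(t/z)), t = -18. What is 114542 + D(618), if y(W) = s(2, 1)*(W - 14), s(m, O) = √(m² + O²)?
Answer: 129374 - 34680*√5/103 ≈ 1.2862e+5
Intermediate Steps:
s(m, O) = √(O² + m²)
y(W) = √5*(-14 + W) (y(W) = √(1² + 2²)*(W - 14) = √(1 + 4)*(-14 + W) = √5*(-14 + W))
D(z) = 24*z + 24*√5*(-14 - 18/z) (D(z) = 24*(z + √5*(-14 - 18/z)) = 24*z + 24*√5*(-14 - 18/z))
114542 + D(618) = 114542 + 24*(618² - 2*√5*(9 + 7*618))/618 = 114542 + 24*(1/618)*(381924 - 2*√5*(9 + 4326)) = 114542 + 24*(1/618)*(381924 - 2*√5*4335) = 114542 + 24*(1/618)*(381924 - 8670*√5) = 114542 + (14832 - 34680*√5/103) = 129374 - 34680*√5/103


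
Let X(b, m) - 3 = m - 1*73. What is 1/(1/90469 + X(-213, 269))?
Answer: 90469/18003332 ≈ 0.0050251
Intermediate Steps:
X(b, m) = -70 + m (X(b, m) = 3 + (m - 1*73) = 3 + (m - 73) = 3 + (-73 + m) = -70 + m)
1/(1/90469 + X(-213, 269)) = 1/(1/90469 + (-70 + 269)) = 1/(1/90469 + 199) = 1/(18003332/90469) = 90469/18003332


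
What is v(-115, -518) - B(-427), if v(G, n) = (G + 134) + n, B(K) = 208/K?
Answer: -212865/427 ≈ -498.51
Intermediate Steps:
v(G, n) = 134 + G + n (v(G, n) = (134 + G) + n = 134 + G + n)
v(-115, -518) - B(-427) = (134 - 115 - 518) - 208/(-427) = -499 - 208*(-1)/427 = -499 - 1*(-208/427) = -499 + 208/427 = -212865/427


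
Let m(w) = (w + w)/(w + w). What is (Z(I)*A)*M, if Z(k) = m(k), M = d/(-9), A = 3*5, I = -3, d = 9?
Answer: -15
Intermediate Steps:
A = 15
M = -1 (M = 9/(-9) = 9*(-⅑) = -1)
m(w) = 1 (m(w) = (2*w)/((2*w)) = (2*w)*(1/(2*w)) = 1)
Z(k) = 1
(Z(I)*A)*M = (1*15)*(-1) = 15*(-1) = -15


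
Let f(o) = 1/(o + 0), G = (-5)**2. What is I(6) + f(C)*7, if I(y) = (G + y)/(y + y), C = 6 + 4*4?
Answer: 383/132 ≈ 2.9015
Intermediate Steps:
G = 25
C = 22 (C = 6 + 16 = 22)
f(o) = 1/o
I(y) = (25 + y)/(2*y) (I(y) = (25 + y)/(y + y) = (25 + y)/((2*y)) = (25 + y)*(1/(2*y)) = (25 + y)/(2*y))
I(6) + f(C)*7 = (1/2)*(25 + 6)/6 + 7/22 = (1/2)*(1/6)*31 + (1/22)*7 = 31/12 + 7/22 = 383/132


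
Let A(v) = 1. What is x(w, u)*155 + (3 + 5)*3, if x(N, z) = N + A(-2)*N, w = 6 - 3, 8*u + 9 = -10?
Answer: 954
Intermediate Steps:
u = -19/8 (u = -9/8 + (⅛)*(-10) = -9/8 - 5/4 = -19/8 ≈ -2.3750)
w = 3
x(N, z) = 2*N (x(N, z) = N + 1*N = N + N = 2*N)
x(w, u)*155 + (3 + 5)*3 = (2*3)*155 + (3 + 5)*3 = 6*155 + 8*3 = 930 + 24 = 954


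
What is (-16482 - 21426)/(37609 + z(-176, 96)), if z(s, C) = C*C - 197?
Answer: -9477/11657 ≈ -0.81299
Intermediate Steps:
z(s, C) = -197 + C**2 (z(s, C) = C**2 - 197 = -197 + C**2)
(-16482 - 21426)/(37609 + z(-176, 96)) = (-16482 - 21426)/(37609 + (-197 + 96**2)) = -37908/(37609 + (-197 + 9216)) = -37908/(37609 + 9019) = -37908/46628 = -37908*1/46628 = -9477/11657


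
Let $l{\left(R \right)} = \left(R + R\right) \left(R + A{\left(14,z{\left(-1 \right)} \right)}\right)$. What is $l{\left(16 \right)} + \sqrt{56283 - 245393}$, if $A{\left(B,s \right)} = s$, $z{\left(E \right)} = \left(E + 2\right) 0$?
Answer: $512 + i \sqrt{189110} \approx 512.0 + 434.87 i$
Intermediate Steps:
$z{\left(E \right)} = 0$ ($z{\left(E \right)} = \left(2 + E\right) 0 = 0$)
$l{\left(R \right)} = 2 R^{2}$ ($l{\left(R \right)} = \left(R + R\right) \left(R + 0\right) = 2 R R = 2 R^{2}$)
$l{\left(16 \right)} + \sqrt{56283 - 245393} = 2 \cdot 16^{2} + \sqrt{56283 - 245393} = 2 \cdot 256 + \sqrt{-189110} = 512 + i \sqrt{189110}$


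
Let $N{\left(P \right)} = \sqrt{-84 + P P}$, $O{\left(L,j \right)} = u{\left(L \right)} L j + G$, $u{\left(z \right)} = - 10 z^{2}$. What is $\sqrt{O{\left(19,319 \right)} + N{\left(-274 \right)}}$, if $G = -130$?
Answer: $2 \sqrt{-5470085 + \sqrt{4687}} \approx 4677.6 i$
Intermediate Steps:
$O{\left(L,j \right)} = -130 - 10 j L^{3}$ ($O{\left(L,j \right)} = - 10 L^{2} L j - 130 = - 10 L^{3} j - 130 = - 10 j L^{3} - 130 = -130 - 10 j L^{3}$)
$N{\left(P \right)} = \sqrt{-84 + P^{2}}$
$\sqrt{O{\left(19,319 \right)} + N{\left(-274 \right)}} = \sqrt{\left(-130 - 3190 \cdot 19^{3}\right) + \sqrt{-84 + \left(-274\right)^{2}}} = \sqrt{\left(-130 - 3190 \cdot 6859\right) + \sqrt{-84 + 75076}} = \sqrt{\left(-130 - 21880210\right) + \sqrt{74992}} = \sqrt{-21880340 + 4 \sqrt{4687}}$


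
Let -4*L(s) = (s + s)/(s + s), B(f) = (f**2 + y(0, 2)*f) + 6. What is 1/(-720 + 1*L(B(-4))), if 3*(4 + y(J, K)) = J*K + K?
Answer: -4/2881 ≈ -0.0013884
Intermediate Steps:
y(J, K) = -4 + K/3 + J*K/3 (y(J, K) = -4 + (J*K + K)/3 = -4 + (K + J*K)/3 = -4 + (K/3 + J*K/3) = -4 + K/3 + J*K/3)
B(f) = 6 + f**2 - 10*f/3 (B(f) = (f**2 + (-4 + (1/3)*2 + (1/3)*0*2)*f) + 6 = (f**2 + (-4 + 2/3 + 0)*f) + 6 = (f**2 - 10*f/3) + 6 = 6 + f**2 - 10*f/3)
L(s) = -1/4 (L(s) = -(s + s)/(4*(s + s)) = -2*s/(4*(2*s)) = -2*s*1/(2*s)/4 = -1/4*1 = -1/4)
1/(-720 + 1*L(B(-4))) = 1/(-720 + 1*(-1/4)) = 1/(-720 - 1/4) = 1/(-2881/4) = -4/2881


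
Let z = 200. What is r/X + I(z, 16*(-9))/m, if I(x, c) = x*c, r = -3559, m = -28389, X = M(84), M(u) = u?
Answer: -32872417/794892 ≈ -41.355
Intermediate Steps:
X = 84
I(x, c) = c*x
r/X + I(z, 16*(-9))/m = -3559/84 + ((16*(-9))*200)/(-28389) = -3559*1/84 - 144*200*(-1/28389) = -3559/84 - 28800*(-1/28389) = -3559/84 + 9600/9463 = -32872417/794892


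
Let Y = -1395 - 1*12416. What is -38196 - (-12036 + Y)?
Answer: -12349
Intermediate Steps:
Y = -13811 (Y = -1395 - 12416 = -13811)
-38196 - (-12036 + Y) = -38196 - (-12036 - 13811) = -38196 - 1*(-25847) = -38196 + 25847 = -12349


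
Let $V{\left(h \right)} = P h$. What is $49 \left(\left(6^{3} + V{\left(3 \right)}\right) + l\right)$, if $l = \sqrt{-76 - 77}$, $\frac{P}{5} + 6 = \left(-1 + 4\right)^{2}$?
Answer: $12789 + 147 i \sqrt{17} \approx 12789.0 + 606.1 i$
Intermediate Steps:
$P = 15$ ($P = -30 + 5 \left(-1 + 4\right)^{2} = -30 + 5 \cdot 3^{2} = -30 + 5 \cdot 9 = -30 + 45 = 15$)
$l = 3 i \sqrt{17}$ ($l = \sqrt{-153} = 3 i \sqrt{17} \approx 12.369 i$)
$V{\left(h \right)} = 15 h$
$49 \left(\left(6^{3} + V{\left(3 \right)}\right) + l\right) = 49 \left(\left(6^{3} + 15 \cdot 3\right) + 3 i \sqrt{17}\right) = 49 \left(\left(216 + 45\right) + 3 i \sqrt{17}\right) = 49 \left(261 + 3 i \sqrt{17}\right) = 12789 + 147 i \sqrt{17}$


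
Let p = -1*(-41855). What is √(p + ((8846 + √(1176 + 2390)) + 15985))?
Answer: √(66686 + √3566) ≈ 258.35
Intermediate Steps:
p = 41855
√(p + ((8846 + √(1176 + 2390)) + 15985)) = √(41855 + ((8846 + √(1176 + 2390)) + 15985)) = √(41855 + ((8846 + √3566) + 15985)) = √(41855 + (24831 + √3566)) = √(66686 + √3566)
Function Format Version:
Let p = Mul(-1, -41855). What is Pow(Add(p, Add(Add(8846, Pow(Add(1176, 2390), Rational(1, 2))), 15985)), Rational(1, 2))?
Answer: Pow(Add(66686, Pow(3566, Rational(1, 2))), Rational(1, 2)) ≈ 258.35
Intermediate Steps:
p = 41855
Pow(Add(p, Add(Add(8846, Pow(Add(1176, 2390), Rational(1, 2))), 15985)), Rational(1, 2)) = Pow(Add(41855, Add(Add(8846, Pow(Add(1176, 2390), Rational(1, 2))), 15985)), Rational(1, 2)) = Pow(Add(41855, Add(Add(8846, Pow(3566, Rational(1, 2))), 15985)), Rational(1, 2)) = Pow(Add(41855, Add(24831, Pow(3566, Rational(1, 2)))), Rational(1, 2)) = Pow(Add(66686, Pow(3566, Rational(1, 2))), Rational(1, 2))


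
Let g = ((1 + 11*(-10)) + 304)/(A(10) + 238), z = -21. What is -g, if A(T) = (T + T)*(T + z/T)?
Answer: -65/132 ≈ -0.49242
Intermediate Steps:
A(T) = 2*T*(T - 21/T) (A(T) = (T + T)*(T - 21/T) = (2*T)*(T - 21/T) = 2*T*(T - 21/T))
g = 65/132 (g = ((1 + 11*(-10)) + 304)/((-42 + 2*10**2) + 238) = ((1 - 110) + 304)/((-42 + 2*100) + 238) = (-109 + 304)/((-42 + 200) + 238) = 195/(158 + 238) = 195/396 = 195*(1/396) = 65/132 ≈ 0.49242)
-g = -1*65/132 = -65/132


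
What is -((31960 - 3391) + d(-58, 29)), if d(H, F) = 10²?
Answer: -28669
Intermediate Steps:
d(H, F) = 100
-((31960 - 3391) + d(-58, 29)) = -((31960 - 3391) + 100) = -(28569 + 100) = -1*28669 = -28669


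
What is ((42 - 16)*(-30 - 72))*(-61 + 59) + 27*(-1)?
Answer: 5277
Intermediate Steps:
((42 - 16)*(-30 - 72))*(-61 + 59) + 27*(-1) = (26*(-102))*(-2) - 27 = -2652*(-2) - 27 = 5304 - 27 = 5277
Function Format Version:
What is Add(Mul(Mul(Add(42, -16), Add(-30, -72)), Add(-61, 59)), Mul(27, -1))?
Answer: 5277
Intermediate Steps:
Add(Mul(Mul(Add(42, -16), Add(-30, -72)), Add(-61, 59)), Mul(27, -1)) = Add(Mul(Mul(26, -102), -2), -27) = Add(Mul(-2652, -2), -27) = Add(5304, -27) = 5277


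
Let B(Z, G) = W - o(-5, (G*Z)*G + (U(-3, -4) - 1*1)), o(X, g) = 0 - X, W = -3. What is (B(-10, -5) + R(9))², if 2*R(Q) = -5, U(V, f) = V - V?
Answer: 441/4 ≈ 110.25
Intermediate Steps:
U(V, f) = 0
R(Q) = -5/2 (R(Q) = (½)*(-5) = -5/2)
o(X, g) = -X
B(Z, G) = -8 (B(Z, G) = -3 - (-1)*(-5) = -3 - 1*5 = -3 - 5 = -8)
(B(-10, -5) + R(9))² = (-8 - 5/2)² = (-21/2)² = 441/4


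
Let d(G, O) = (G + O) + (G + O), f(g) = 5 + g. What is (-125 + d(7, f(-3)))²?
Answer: 11449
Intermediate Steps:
d(G, O) = 2*G + 2*O
(-125 + d(7, f(-3)))² = (-125 + (2*7 + 2*(5 - 3)))² = (-125 + (14 + 2*2))² = (-125 + (14 + 4))² = (-125 + 18)² = (-107)² = 11449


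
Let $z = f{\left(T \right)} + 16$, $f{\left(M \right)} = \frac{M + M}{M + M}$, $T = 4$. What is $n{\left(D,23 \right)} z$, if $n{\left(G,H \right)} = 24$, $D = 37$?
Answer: $408$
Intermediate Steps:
$f{\left(M \right)} = 1$ ($f{\left(M \right)} = \frac{2 M}{2 M} = 2 M \frac{1}{2 M} = 1$)
$z = 17$ ($z = 1 + 16 = 17$)
$n{\left(D,23 \right)} z = 24 \cdot 17 = 408$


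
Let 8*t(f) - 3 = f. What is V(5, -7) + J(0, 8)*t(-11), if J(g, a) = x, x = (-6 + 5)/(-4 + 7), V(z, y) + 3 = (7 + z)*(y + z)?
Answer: -80/3 ≈ -26.667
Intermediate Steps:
t(f) = 3/8 + f/8
V(z, y) = -3 + (7 + z)*(y + z)
x = -⅓ (x = -1/3 = -1*⅓ = -⅓ ≈ -0.33333)
J(g, a) = -⅓
V(5, -7) + J(0, 8)*t(-11) = (-3 + 5² + 7*(-7) + 7*5 - 7*5) - (3/8 + (⅛)*(-11))/3 = (-3 + 25 - 49 + 35 - 35) - (3/8 - 11/8)/3 = -27 - ⅓*(-1) = -27 + ⅓ = -80/3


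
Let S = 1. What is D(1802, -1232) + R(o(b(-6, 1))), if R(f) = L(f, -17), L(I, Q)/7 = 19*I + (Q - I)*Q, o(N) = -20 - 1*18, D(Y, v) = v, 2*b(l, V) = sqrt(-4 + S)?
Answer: -8785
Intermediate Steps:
b(l, V) = I*sqrt(3)/2 (b(l, V) = sqrt(-4 + 1)/2 = sqrt(-3)/2 = (I*sqrt(3))/2 = I*sqrt(3)/2)
o(N) = -38 (o(N) = -20 - 18 = -38)
L(I, Q) = 133*I + 7*Q*(Q - I) (L(I, Q) = 7*(19*I + (Q - I)*Q) = 7*(19*I + Q*(Q - I)) = 133*I + 7*Q*(Q - I))
R(f) = 2023 + 252*f (R(f) = 7*(-17)**2 + 133*f - 7*f*(-17) = 7*289 + 133*f + 119*f = 2023 + 133*f + 119*f = 2023 + 252*f)
D(1802, -1232) + R(o(b(-6, 1))) = -1232 + (2023 + 252*(-38)) = -1232 + (2023 - 9576) = -1232 - 7553 = -8785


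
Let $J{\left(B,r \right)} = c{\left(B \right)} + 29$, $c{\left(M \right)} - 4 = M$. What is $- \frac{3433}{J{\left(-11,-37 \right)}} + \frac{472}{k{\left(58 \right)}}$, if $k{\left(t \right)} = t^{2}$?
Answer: $- \frac{2884557}{18502} \approx -155.91$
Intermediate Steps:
$c{\left(M \right)} = 4 + M$
$J{\left(B,r \right)} = 33 + B$ ($J{\left(B,r \right)} = \left(4 + B\right) + 29 = 33 + B$)
$- \frac{3433}{J{\left(-11,-37 \right)}} + \frac{472}{k{\left(58 \right)}} = - \frac{3433}{33 - 11} + \frac{472}{58^{2}} = - \frac{3433}{22} + \frac{472}{3364} = \left(-3433\right) \frac{1}{22} + 472 \cdot \frac{1}{3364} = - \frac{3433}{22} + \frac{118}{841} = - \frac{2884557}{18502}$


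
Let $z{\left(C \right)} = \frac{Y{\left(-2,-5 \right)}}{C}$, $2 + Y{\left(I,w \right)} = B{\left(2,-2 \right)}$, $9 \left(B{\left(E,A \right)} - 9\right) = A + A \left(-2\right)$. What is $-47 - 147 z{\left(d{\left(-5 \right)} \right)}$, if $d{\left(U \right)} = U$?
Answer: $\frac{496}{3} \approx 165.33$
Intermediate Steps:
$B{\left(E,A \right)} = 9 - \frac{A}{9}$ ($B{\left(E,A \right)} = 9 + \frac{A + A \left(-2\right)}{9} = 9 + \frac{A - 2 A}{9} = 9 + \frac{\left(-1\right) A}{9} = 9 - \frac{A}{9}$)
$Y{\left(I,w \right)} = \frac{65}{9}$ ($Y{\left(I,w \right)} = -2 + \left(9 - - \frac{2}{9}\right) = -2 + \left(9 + \frac{2}{9}\right) = -2 + \frac{83}{9} = \frac{65}{9}$)
$z{\left(C \right)} = \frac{65}{9 C}$
$-47 - 147 z{\left(d{\left(-5 \right)} \right)} = -47 - 147 \frac{65}{9 \left(-5\right)} = -47 - 147 \cdot \frac{65}{9} \left(- \frac{1}{5}\right) = -47 - - \frac{637}{3} = -47 + \frac{637}{3} = \frac{496}{3}$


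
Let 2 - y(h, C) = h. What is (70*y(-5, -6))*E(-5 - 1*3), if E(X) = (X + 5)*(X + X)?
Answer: 23520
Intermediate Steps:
E(X) = 2*X*(5 + X) (E(X) = (5 + X)*(2*X) = 2*X*(5 + X))
y(h, C) = 2 - h
(70*y(-5, -6))*E(-5 - 1*3) = (70*(2 - 1*(-5)))*(2*(-5 - 1*3)*(5 + (-5 - 1*3))) = (70*(2 + 5))*(2*(-5 - 3)*(5 + (-5 - 3))) = (70*7)*(2*(-8)*(5 - 8)) = 490*(2*(-8)*(-3)) = 490*48 = 23520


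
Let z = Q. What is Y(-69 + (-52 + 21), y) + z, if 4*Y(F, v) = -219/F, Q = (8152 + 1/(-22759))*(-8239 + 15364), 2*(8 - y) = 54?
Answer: 528764400934221/9103600 ≈ 5.8083e+7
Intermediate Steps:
y = -19 (y = 8 - 1/2*54 = 8 - 27 = -19)
Q = 1321910989875/22759 (Q = (8152 - 1/22759)*7125 = (185531367/22759)*7125 = 1321910989875/22759 ≈ 5.8083e+7)
Y(F, v) = -219/(4*F) (Y(F, v) = (-219/F)/4 = -219/(4*F))
z = 1321910989875/22759 ≈ 5.8083e+7
Y(-69 + (-52 + 21), y) + z = -219/(4*(-69 + (-52 + 21))) + 1321910989875/22759 = -219/(4*(-69 - 31)) + 1321910989875/22759 = -219/4/(-100) + 1321910989875/22759 = -219/4*(-1/100) + 1321910989875/22759 = 219/400 + 1321910989875/22759 = 528764400934221/9103600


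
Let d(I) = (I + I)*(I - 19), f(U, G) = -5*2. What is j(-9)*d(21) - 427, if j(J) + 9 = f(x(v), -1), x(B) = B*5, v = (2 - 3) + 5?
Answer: -2023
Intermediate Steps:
v = 4 (v = -1 + 5 = 4)
x(B) = 5*B
f(U, G) = -10
d(I) = 2*I*(-19 + I) (d(I) = (2*I)*(-19 + I) = 2*I*(-19 + I))
j(J) = -19 (j(J) = -9 - 10 = -19)
j(-9)*d(21) - 427 = -38*21*(-19 + 21) - 427 = -38*21*2 - 427 = -19*84 - 427 = -1596 - 427 = -2023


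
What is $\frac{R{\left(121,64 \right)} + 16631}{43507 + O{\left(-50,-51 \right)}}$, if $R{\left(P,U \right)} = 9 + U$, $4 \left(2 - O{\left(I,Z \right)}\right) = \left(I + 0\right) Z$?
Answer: $\frac{3712}{9527} \approx 0.38963$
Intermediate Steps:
$O{\left(I,Z \right)} = 2 - \frac{I Z}{4}$ ($O{\left(I,Z \right)} = 2 - \frac{\left(I + 0\right) Z}{4} = 2 - \frac{I Z}{4}$)
$\frac{R{\left(121,64 \right)} + 16631}{43507 + O{\left(-50,-51 \right)}} = \frac{\left(9 + 64\right) + 16631}{43507 + \left(2 - \left(- \frac{25}{2}\right) \left(-51\right)\right)} = \frac{73 + 16631}{43507 + \left(2 - \frac{1275}{2}\right)} = \frac{16704}{43507 - \frac{1271}{2}} = \frac{16704}{\frac{85743}{2}} = 16704 \cdot \frac{2}{85743} = \frac{3712}{9527}$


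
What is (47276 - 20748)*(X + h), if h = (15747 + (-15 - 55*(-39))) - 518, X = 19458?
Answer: 976681376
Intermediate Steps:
h = 17359 (h = (15747 + (-15 + 2145)) - 518 = (15747 + 2130) - 518 = 17877 - 518 = 17359)
(47276 - 20748)*(X + h) = (47276 - 20748)*(19458 + 17359) = 26528*36817 = 976681376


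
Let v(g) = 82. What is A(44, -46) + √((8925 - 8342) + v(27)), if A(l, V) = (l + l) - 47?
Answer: 41 + √665 ≈ 66.788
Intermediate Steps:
A(l, V) = -47 + 2*l (A(l, V) = 2*l - 47 = -47 + 2*l)
A(44, -46) + √((8925 - 8342) + v(27)) = (-47 + 2*44) + √((8925 - 8342) + 82) = (-47 + 88) + √(583 + 82) = 41 + √665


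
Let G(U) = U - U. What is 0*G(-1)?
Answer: 0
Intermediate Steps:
G(U) = 0
0*G(-1) = 0*0 = 0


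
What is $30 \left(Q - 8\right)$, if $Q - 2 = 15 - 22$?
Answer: $-390$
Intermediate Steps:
$Q = -5$ ($Q = 2 + \left(15 - 22\right) = 2 - 7 = -5$)
$30 \left(Q - 8\right) = 30 \left(-5 - 8\right) = 30 \left(-13\right) = -390$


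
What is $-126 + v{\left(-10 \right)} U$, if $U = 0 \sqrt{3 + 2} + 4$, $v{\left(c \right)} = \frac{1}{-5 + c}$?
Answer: $- \frac{1894}{15} \approx -126.27$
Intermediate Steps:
$U = 4$ ($U = 0 \sqrt{5} + 4 = 0 + 4 = 4$)
$-126 + v{\left(-10 \right)} U = -126 + \frac{1}{-5 - 10} \cdot 4 = -126 + \frac{1}{-15} \cdot 4 = -126 - \frac{4}{15} = - \frac{1894}{15}$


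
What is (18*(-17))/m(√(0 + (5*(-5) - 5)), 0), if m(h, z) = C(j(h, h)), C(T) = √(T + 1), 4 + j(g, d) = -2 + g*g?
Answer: 306*I*√35/35 ≈ 51.723*I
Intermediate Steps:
j(g, d) = -6 + g² (j(g, d) = -4 + (-2 + g*g) = -4 + (-2 + g²) = -6 + g²)
C(T) = √(1 + T)
m(h, z) = √(-5 + h²) (m(h, z) = √(1 + (-6 + h²)) = √(-5 + h²))
(18*(-17))/m(√(0 + (5*(-5) - 5)), 0) = (18*(-17))/(√(-5 + (√(0 + (5*(-5) - 5)))²)) = -306/√(-5 + (√(0 + (-25 - 5)))²) = -306/√(-5 + (√(0 - 30))²) = -306/√(-5 + (√(-30))²) = -306/√(-5 + (I*√30)²) = -306/√(-5 - 30) = -306*(-I*√35/35) = -(-306)*I*√35/35 = 306*I*√35/35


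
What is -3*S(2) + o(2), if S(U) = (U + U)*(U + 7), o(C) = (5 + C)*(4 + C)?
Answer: -66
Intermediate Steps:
o(C) = (4 + C)*(5 + C)
S(U) = 2*U*(7 + U) (S(U) = (2*U)*(7 + U) = 2*U*(7 + U))
-3*S(2) + o(2) = -6*2*(7 + 2) + (20 + 2**2 + 9*2) = -6*2*9 + (20 + 4 + 18) = -3*36 + 42 = -108 + 42 = -66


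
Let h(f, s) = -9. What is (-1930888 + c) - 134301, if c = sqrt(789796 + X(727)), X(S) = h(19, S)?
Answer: -2065189 + sqrt(789787) ≈ -2.0643e+6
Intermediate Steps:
X(S) = -9
c = sqrt(789787) (c = sqrt(789796 - 9) = sqrt(789787) ≈ 888.70)
(-1930888 + c) - 134301 = (-1930888 + sqrt(789787)) - 134301 = -2065189 + sqrt(789787)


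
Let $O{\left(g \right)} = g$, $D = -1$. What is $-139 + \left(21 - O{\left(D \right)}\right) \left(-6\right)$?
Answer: $-271$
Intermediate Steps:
$-139 + \left(21 - O{\left(D \right)}\right) \left(-6\right) = -139 + \left(21 - -1\right) \left(-6\right) = -139 + \left(21 + 1\right) \left(-6\right) = -139 + 22 \left(-6\right) = -139 - 132 = -271$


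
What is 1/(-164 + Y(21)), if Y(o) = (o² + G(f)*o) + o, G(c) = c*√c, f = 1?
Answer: 1/319 ≈ 0.0031348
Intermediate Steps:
G(c) = c^(3/2)
Y(o) = o² + 2*o (Y(o) = (o² + 1^(3/2)*o) + o = (o² + 1*o) + o = (o² + o) + o = (o + o²) + o = o² + 2*o)
1/(-164 + Y(21)) = 1/(-164 + 21*(2 + 21)) = 1/(-164 + 21*23) = 1/(-164 + 483) = 1/319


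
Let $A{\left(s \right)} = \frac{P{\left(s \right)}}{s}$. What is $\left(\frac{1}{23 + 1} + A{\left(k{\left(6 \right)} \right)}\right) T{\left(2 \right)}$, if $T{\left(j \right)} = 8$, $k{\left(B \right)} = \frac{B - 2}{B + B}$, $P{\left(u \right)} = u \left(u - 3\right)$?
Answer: $-21$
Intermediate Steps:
$P{\left(u \right)} = u \left(-3 + u\right)$
$k{\left(B \right)} = \frac{-2 + B}{2 B}$
$A{\left(s \right)} = -3 + s$ ($A{\left(s \right)} = \frac{s \left(-3 + s\right)}{s} = -3 + s$)
$\left(\frac{1}{23 + 1} + A{\left(k{\left(6 \right)} \right)}\right) T{\left(2 \right)} = \left(\frac{1}{23 + 1} - \left(3 - \frac{-2 + 6}{2 \cdot 6}\right)\right) 8 = \left(\frac{1}{24} - \left(3 - \frac{1}{3}\right)\right) 8 = \left(\frac{1}{24} + \left(-3 + \frac{1}{3}\right)\right) 8 = \left(\frac{1}{24} - \frac{8}{3}\right) 8 = \left(- \frac{21}{8}\right) 8 = -21$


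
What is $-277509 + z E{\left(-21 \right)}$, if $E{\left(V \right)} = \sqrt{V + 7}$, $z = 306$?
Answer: $-277509 + 306 i \sqrt{14} \approx -2.7751 \cdot 10^{5} + 1144.9 i$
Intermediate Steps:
$E{\left(V \right)} = \sqrt{7 + V}$
$-277509 + z E{\left(-21 \right)} = -277509 + 306 \sqrt{7 - 21} = -277509 + 306 \sqrt{-14} = -277509 + 306 i \sqrt{14}$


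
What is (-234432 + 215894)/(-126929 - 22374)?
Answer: 18538/149303 ≈ 0.12416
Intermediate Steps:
(-234432 + 215894)/(-126929 - 22374) = -18538/(-149303) = -18538*(-1/149303) = 18538/149303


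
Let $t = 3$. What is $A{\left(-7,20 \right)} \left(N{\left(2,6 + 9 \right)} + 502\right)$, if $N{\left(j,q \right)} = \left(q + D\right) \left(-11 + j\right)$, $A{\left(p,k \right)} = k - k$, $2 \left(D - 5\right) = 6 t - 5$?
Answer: $0$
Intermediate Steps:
$D = \frac{23}{2}$ ($D = 5 + \frac{6 \cdot 3 - 5}{2} = 5 + \frac{18 - 5}{2} = 5 + \frac{1}{2} \cdot 13 = 5 + \frac{13}{2} = \frac{23}{2} \approx 11.5$)
$A{\left(p,k \right)} = 0$
$N{\left(j,q \right)} = \left(-11 + j\right) \left(\frac{23}{2} + q\right)$ ($N{\left(j,q \right)} = \left(q + \frac{23}{2}\right) \left(-11 + j\right) = \left(\frac{23}{2} + q\right) \left(-11 + j\right) = \left(-11 + j\right) \left(\frac{23}{2} + q\right)$)
$A{\left(-7,20 \right)} \left(N{\left(2,6 + 9 \right)} + 502\right) = 0 \left(\left(- \frac{253}{2} - 11 \left(6 + 9\right) + \frac{23}{2} \cdot 2 + 2 \left(6 + 9\right)\right) + 502\right) = 0 \left(\left(- \frac{253}{2} - 165 + 23 + 2 \cdot 15\right) + 502\right) = 0 \left(\left(- \frac{253}{2} - 165 + 23 + 30\right) + 502\right) = 0 \left(- \frac{477}{2} + 502\right) = 0 \cdot \frac{527}{2} = 0$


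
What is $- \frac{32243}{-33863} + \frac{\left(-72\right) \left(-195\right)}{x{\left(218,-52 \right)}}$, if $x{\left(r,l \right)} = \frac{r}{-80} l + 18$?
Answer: $\frac{4805857271}{54079211} \approx 88.867$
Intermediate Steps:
$x{\left(r,l \right)} = 18 - \frac{l r}{80}$ ($x{\left(r,l \right)} = - \frac{r}{80} l + 18 = - \frac{l r}{80} + 18 = 18 - \frac{l r}{80}$)
$- \frac{32243}{-33863} + \frac{\left(-72\right) \left(-195\right)}{x{\left(218,-52 \right)}} = - \frac{32243}{-33863} + \frac{\left(-72\right) \left(-195\right)}{18 - \left(- \frac{13}{20}\right) 218} = \left(-32243\right) \left(- \frac{1}{33863}\right) + \frac{14040}{18 + \frac{1417}{10}} = \frac{32243}{33863} + \frac{14040}{\frac{1597}{10}} = \frac{32243}{33863} + 14040 \cdot \frac{10}{1597} = \frac{32243}{33863} + \frac{140400}{1597} = \frac{4805857271}{54079211}$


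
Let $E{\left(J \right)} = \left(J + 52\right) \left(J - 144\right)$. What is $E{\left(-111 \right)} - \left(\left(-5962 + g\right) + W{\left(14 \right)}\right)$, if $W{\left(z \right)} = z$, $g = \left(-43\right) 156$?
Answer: $27701$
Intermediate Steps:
$g = -6708$
$E{\left(J \right)} = \left(-144 + J\right) \left(52 + J\right)$ ($E{\left(J \right)} = \left(52 + J\right) \left(-144 + J\right) = \left(-144 + J\right) \left(52 + J\right)$)
$E{\left(-111 \right)} - \left(\left(-5962 + g\right) + W{\left(14 \right)}\right) = \left(-7488 + \left(-111\right)^{2} - -10212\right) - \left(\left(-5962 - 6708\right) + 14\right) = \left(-7488 + 12321 + 10212\right) - \left(-12670 + 14\right) = 15045 - -12656 = 15045 + 12656 = 27701$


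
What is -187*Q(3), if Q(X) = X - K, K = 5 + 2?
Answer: 748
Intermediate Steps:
K = 7
Q(X) = -7 + X (Q(X) = X - 1*7 = X - 7 = -7 + X)
-187*Q(3) = -187*(-7 + 3) = -187*(-4) = 748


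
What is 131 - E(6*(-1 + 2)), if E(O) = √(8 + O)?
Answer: 131 - √14 ≈ 127.26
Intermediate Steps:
131 - E(6*(-1 + 2)) = 131 - √(8 + 6*(-1 + 2)) = 131 - √(8 + 6*1) = 131 - √(8 + 6) = 131 - √14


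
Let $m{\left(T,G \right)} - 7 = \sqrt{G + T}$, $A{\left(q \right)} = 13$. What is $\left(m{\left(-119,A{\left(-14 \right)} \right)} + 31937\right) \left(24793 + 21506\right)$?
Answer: $1478975256 + 46299 i \sqrt{106} \approx 1.479 \cdot 10^{9} + 4.7668 \cdot 10^{5} i$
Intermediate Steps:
$m{\left(T,G \right)} = 7 + \sqrt{G + T}$
$\left(m{\left(-119,A{\left(-14 \right)} \right)} + 31937\right) \left(24793 + 21506\right) = \left(\left(7 + \sqrt{13 - 119}\right) + 31937\right) \left(24793 + 21506\right) = \left(\left(7 + \sqrt{-106}\right) + 31937\right) 46299 = \left(\left(7 + i \sqrt{106}\right) + 31937\right) 46299 = \left(31944 + i \sqrt{106}\right) 46299 = 1478975256 + 46299 i \sqrt{106}$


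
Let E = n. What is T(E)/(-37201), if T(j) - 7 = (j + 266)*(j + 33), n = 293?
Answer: -182241/37201 ≈ -4.8988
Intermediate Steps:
E = 293
T(j) = 7 + (33 + j)*(266 + j) (T(j) = 7 + (j + 266)*(j + 33) = 7 + (266 + j)*(33 + j) = 7 + (33 + j)*(266 + j))
T(E)/(-37201) = (8785 + 293² + 299*293)/(-37201) = (8785 + 85849 + 87607)*(-1/37201) = 182241*(-1/37201) = -182241/37201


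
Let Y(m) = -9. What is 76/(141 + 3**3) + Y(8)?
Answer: -359/42 ≈ -8.5476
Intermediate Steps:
76/(141 + 3**3) + Y(8) = 76/(141 + 3**3) - 9 = 76/(141 + 27) - 9 = 76/168 - 9 = 76*(1/168) - 9 = 19/42 - 9 = -359/42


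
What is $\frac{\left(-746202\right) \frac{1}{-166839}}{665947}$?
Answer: $\frac{248734}{37035310511} \approx 6.7161 \cdot 10^{-6}$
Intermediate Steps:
$\frac{\left(-746202\right) \frac{1}{-166839}}{665947} = \left(-746202\right) \left(- \frac{1}{166839}\right) \frac{1}{665947} = \frac{248734}{55613} \cdot \frac{1}{665947} = \frac{248734}{37035310511}$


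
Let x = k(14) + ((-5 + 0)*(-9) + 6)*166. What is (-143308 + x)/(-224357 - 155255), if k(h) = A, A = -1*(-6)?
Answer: 33709/94903 ≈ 0.35519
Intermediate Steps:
A = 6
k(h) = 6
x = 8472 (x = 6 + ((-5 + 0)*(-9) + 6)*166 = 6 + (-5*(-9) + 6)*166 = 6 + (45 + 6)*166 = 6 + 51*166 = 6 + 8466 = 8472)
(-143308 + x)/(-224357 - 155255) = (-143308 + 8472)/(-224357 - 155255) = -134836/(-379612) = -134836*(-1/379612) = 33709/94903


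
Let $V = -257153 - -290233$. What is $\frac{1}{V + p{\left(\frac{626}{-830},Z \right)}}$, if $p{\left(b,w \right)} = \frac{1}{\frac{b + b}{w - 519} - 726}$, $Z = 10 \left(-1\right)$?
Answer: $\frac{159381784}{5272349195185} \approx 3.023 \cdot 10^{-5}$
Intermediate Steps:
$Z = -10$
$V = 33080$ ($V = -257153 + 290233 = 33080$)
$p{\left(b,w \right)} = \frac{1}{-726 + \frac{2 b}{-519 + w}}$ ($p{\left(b,w \right)} = \frac{1}{\frac{2 b}{-519 + w} - 726} = \frac{1}{-726 + \frac{2 b}{-519 + w}}$)
$\frac{1}{V + p{\left(\frac{626}{-830},Z \right)}} = \frac{1}{33080 + \frac{-519 - 10}{2 \left(188397 + \frac{626}{-830} - -3630\right)}} = \frac{1}{33080 + \frac{1}{2} \frac{1}{188397 + 626 \left(- \frac{1}{830}\right) + 3630} \left(-529\right)} = \frac{1}{33080 + \frac{1}{2} \frac{1}{188397 - \frac{313}{415} + 3630} \left(-529\right)} = \frac{1}{33080 + \frac{1}{2} \frac{1}{\frac{79690892}{415}} \left(-529\right)} = \frac{1}{33080 + \frac{1}{2} \cdot \frac{415}{79690892} \left(-529\right)} = \frac{1}{33080 - \frac{219535}{159381784}} = \frac{1}{\frac{5272349195185}{159381784}} = \frac{159381784}{5272349195185}$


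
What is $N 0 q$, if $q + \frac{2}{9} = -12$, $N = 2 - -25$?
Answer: $0$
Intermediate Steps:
$N = 27$ ($N = 2 + 25 = 27$)
$q = - \frac{110}{9}$ ($q = - \frac{2}{9} - 12 = - \frac{110}{9} \approx -12.222$)
$N 0 q = 27 \cdot 0 \left(- \frac{110}{9}\right) = 0 \left(- \frac{110}{9}\right) = 0$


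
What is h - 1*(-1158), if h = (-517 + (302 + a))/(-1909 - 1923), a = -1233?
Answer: 554863/479 ≈ 1158.4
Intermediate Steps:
h = 181/479 (h = (-517 + (302 - 1233))/(-1909 - 1923) = (-517 - 931)/(-3832) = -1448*(-1/3832) = 181/479 ≈ 0.37787)
h - 1*(-1158) = 181/479 - 1*(-1158) = 181/479 + 1158 = 554863/479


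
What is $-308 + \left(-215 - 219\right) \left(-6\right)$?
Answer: $2296$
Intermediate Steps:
$-308 + \left(-215 - 219\right) \left(-6\right) = -308 - -2604 = -308 + 2604 = 2296$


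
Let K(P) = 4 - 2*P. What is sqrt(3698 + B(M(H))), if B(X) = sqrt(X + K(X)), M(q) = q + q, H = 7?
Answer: sqrt(3698 + I*sqrt(10)) ≈ 60.811 + 0.026*I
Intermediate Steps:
M(q) = 2*q
B(X) = sqrt(4 - X) (B(X) = sqrt(X + (4 - 2*X)) = sqrt(4 - X))
sqrt(3698 + B(M(H))) = sqrt(3698 + sqrt(4 - 2*7)) = sqrt(3698 + sqrt(4 - 1*14)) = sqrt(3698 + sqrt(4 - 14)) = sqrt(3698 + sqrt(-10)) = sqrt(3698 + I*sqrt(10))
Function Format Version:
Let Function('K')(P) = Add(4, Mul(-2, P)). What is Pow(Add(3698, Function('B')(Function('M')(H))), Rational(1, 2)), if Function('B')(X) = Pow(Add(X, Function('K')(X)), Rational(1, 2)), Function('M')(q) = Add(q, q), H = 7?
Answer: Pow(Add(3698, Mul(I, Pow(10, Rational(1, 2)))), Rational(1, 2)) ≈ Add(60.811, Mul(0.0260, I))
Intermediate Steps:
Function('M')(q) = Mul(2, q)
Function('B')(X) = Pow(Add(4, Mul(-1, X)), Rational(1, 2)) (Function('B')(X) = Pow(Add(X, Add(4, Mul(-2, X))), Rational(1, 2)) = Pow(Add(4, Mul(-1, X)), Rational(1, 2)))
Pow(Add(3698, Function('B')(Function('M')(H))), Rational(1, 2)) = Pow(Add(3698, Pow(Add(4, Mul(-1, Mul(2, 7))), Rational(1, 2))), Rational(1, 2)) = Pow(Add(3698, Pow(Add(4, Mul(-1, 14)), Rational(1, 2))), Rational(1, 2)) = Pow(Add(3698, Pow(Add(4, -14), Rational(1, 2))), Rational(1, 2)) = Pow(Add(3698, Pow(-10, Rational(1, 2))), Rational(1, 2)) = Pow(Add(3698, Mul(I, Pow(10, Rational(1, 2)))), Rational(1, 2))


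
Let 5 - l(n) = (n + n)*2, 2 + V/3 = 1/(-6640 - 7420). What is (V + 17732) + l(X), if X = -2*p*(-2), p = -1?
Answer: 249522817/14060 ≈ 17747.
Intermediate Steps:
V = -84363/14060 (V = -6 + 3/(-6640 - 7420) = -6 + 3/(-14060) = -6 + 3*(-1/14060) = -6 - 3/14060 = -84363/14060 ≈ -6.0002)
X = -4 (X = -2*(-1)*(-2) = 2*(-2) = -4)
l(n) = 5 - 4*n (l(n) = 5 - (n + n)*2 = 5 - 2*n*2 = 5 - 4*n)
(V + 17732) + l(X) = (-84363/14060 + 17732) + (5 - 4*(-4)) = 249227557/14060 + (5 + 16) = 249227557/14060 + 21 = 249522817/14060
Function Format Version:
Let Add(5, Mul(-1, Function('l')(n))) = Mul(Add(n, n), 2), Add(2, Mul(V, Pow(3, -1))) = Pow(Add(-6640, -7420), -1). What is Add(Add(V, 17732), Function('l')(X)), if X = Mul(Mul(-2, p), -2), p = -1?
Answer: Rational(249522817, 14060) ≈ 17747.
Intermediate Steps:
V = Rational(-84363, 14060) (V = Add(-6, Mul(3, Pow(Add(-6640, -7420), -1))) = Add(-6, Mul(3, Pow(-14060, -1))) = Add(-6, Mul(3, Rational(-1, 14060))) = Add(-6, Rational(-3, 14060)) = Rational(-84363, 14060) ≈ -6.0002)
X = -4 (X = Mul(Mul(-2, -1), -2) = Mul(2, -2) = -4)
Function('l')(n) = Add(5, Mul(-4, n)) (Function('l')(n) = Add(5, Mul(-1, Mul(Add(n, n), 2))) = Add(5, Mul(-1, Mul(Mul(2, n), 2))) = Add(5, Mul(-1, Mul(4, n))) = Add(5, Mul(-4, n)))
Add(Add(V, 17732), Function('l')(X)) = Add(Add(Rational(-84363, 14060), 17732), Add(5, Mul(-4, -4))) = Add(Rational(249227557, 14060), Add(5, 16)) = Add(Rational(249227557, 14060), 21) = Rational(249522817, 14060)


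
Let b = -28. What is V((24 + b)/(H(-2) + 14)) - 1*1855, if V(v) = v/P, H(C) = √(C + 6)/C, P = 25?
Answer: -602879/325 ≈ -1855.0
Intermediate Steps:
H(C) = √(6 + C)/C
V(v) = v/25
V((24 + b)/(H(-2) + 14)) - 1*1855 = ((24 - 28)/(√(6 - 2)/(-2) + 14))/25 - 1*1855 = (-4/(-√4/2 + 14))/25 - 1855 = (-4/(-½*2 + 14))/25 - 1855 = (-4/(-1 + 14))/25 - 1855 = (-4/13)/25 - 1855 = (-4*1/13)/25 - 1855 = (1/25)*(-4/13) - 1855 = -4/325 - 1855 = -602879/325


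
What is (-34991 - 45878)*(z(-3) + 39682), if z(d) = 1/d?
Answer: -9627050105/3 ≈ -3.2090e+9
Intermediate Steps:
(-34991 - 45878)*(z(-3) + 39682) = (-34991 - 45878)*(1/(-3) + 39682) = -80869*(-⅓ + 39682) = -80869*119045/3 = -9627050105/3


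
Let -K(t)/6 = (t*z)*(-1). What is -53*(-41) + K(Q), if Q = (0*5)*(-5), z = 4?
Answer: 2173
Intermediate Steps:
Q = 0 (Q = 0*(-5) = 0)
K(t) = 24*t (K(t) = -6*t*4*(-1) = -6*4*t*(-1) = -(-24)*t = 24*t)
-53*(-41) + K(Q) = -53*(-41) + 24*0 = 2173 + 0 = 2173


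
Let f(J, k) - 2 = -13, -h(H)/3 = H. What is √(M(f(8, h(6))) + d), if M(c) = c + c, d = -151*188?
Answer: I*√28410 ≈ 168.55*I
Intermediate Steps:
d = -28388
h(H) = -3*H
f(J, k) = -11 (f(J, k) = 2 - 13 = -11)
M(c) = 2*c
√(M(f(8, h(6))) + d) = √(2*(-11) - 28388) = √(-22 - 28388) = √(-28410) = I*√28410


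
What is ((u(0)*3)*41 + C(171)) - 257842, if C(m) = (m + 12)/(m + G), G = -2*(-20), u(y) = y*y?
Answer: -54404479/211 ≈ -2.5784e+5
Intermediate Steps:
u(y) = y**2
G = 40
C(m) = (12 + m)/(40 + m) (C(m) = (m + 12)/(m + 40) = (12 + m)/(40 + m))
((u(0)*3)*41 + C(171)) - 257842 = ((0**2*3)*41 + (12 + 171)/(40 + 171)) - 257842 = ((0*3)*41 + 183/211) - 257842 = (0*41 + (1/211)*183) - 257842 = (0 + 183/211) - 257842 = 183/211 - 257842 = -54404479/211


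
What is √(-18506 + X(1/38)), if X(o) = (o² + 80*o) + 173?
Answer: I*√26469811/38 ≈ 135.39*I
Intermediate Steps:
X(o) = 173 + o² + 80*o
√(-18506 + X(1/38)) = √(-18506 + (173 + (1/38)² + 80/38)) = √(-18506 + (173 + (1/38)² + 80*(1/38))) = √(-18506 + (173 + 1/1444 + 40/19)) = √(-18506 + 252853/1444) = √(-26469811/1444) = I*√26469811/38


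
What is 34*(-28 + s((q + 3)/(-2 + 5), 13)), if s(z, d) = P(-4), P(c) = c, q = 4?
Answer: -1088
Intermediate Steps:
s(z, d) = -4
34*(-28 + s((q + 3)/(-2 + 5), 13)) = 34*(-28 - 4) = 34*(-32) = -1088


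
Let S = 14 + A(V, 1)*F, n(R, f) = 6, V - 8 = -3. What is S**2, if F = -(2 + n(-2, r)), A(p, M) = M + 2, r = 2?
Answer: 100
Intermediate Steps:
V = 5 (V = 8 - 3 = 5)
A(p, M) = 2 + M
F = -8 (F = -(2 + 6) = -1*8 = -8)
S = -10 (S = 14 + (2 + 1)*(-8) = 14 + 3*(-8) = 14 - 24 = -10)
S**2 = (-10)**2 = 100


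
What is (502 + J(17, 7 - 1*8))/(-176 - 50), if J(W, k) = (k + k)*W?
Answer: -234/113 ≈ -2.0708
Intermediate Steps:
J(W, k) = 2*W*k (J(W, k) = (2*k)*W = 2*W*k)
(502 + J(17, 7 - 1*8))/(-176 - 50) = (502 + 2*17*(7 - 1*8))/(-176 - 50) = (502 + 2*17*(7 - 8))/(-226) = (502 + 2*17*(-1))*(-1/226) = (502 - 34)*(-1/226) = 468*(-1/226) = -234/113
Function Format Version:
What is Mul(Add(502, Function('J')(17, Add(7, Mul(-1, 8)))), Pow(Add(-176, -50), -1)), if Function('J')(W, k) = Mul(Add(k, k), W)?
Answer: Rational(-234, 113) ≈ -2.0708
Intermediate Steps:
Function('J')(W, k) = Mul(2, W, k) (Function('J')(W, k) = Mul(Mul(2, k), W) = Mul(2, W, k))
Mul(Add(502, Function('J')(17, Add(7, Mul(-1, 8)))), Pow(Add(-176, -50), -1)) = Mul(Add(502, Mul(2, 17, Add(7, Mul(-1, 8)))), Pow(Add(-176, -50), -1)) = Mul(Add(502, Mul(2, 17, Add(7, -8))), Pow(-226, -1)) = Mul(Add(502, Mul(2, 17, -1)), Rational(-1, 226)) = Mul(Add(502, -34), Rational(-1, 226)) = Mul(468, Rational(-1, 226)) = Rational(-234, 113)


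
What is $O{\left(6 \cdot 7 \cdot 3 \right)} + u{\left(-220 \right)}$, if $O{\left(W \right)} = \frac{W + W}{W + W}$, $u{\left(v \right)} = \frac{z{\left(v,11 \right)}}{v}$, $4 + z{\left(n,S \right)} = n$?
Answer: $\frac{111}{55} \approx 2.0182$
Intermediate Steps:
$z{\left(n,S \right)} = -4 + n$
$u{\left(v \right)} = \frac{-4 + v}{v}$
$O{\left(W \right)} = 1$ ($O{\left(W \right)} = \frac{2 W}{2 W} = 2 W \frac{1}{2 W} = 1$)
$O{\left(6 \cdot 7 \cdot 3 \right)} + u{\left(-220 \right)} = 1 + \frac{-4 - 220}{-220} = 1 - - \frac{56}{55} = 1 + \frac{56}{55} = \frac{111}{55}$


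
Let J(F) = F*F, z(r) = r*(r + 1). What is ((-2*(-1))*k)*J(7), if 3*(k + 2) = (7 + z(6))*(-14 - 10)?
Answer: -38612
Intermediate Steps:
z(r) = r*(1 + r)
J(F) = F**2
k = -394 (k = -2 + ((7 + 6*(1 + 6))*(-14 - 10))/3 = -2 + ((7 + 6*7)*(-24))/3 = -2 + ((7 + 42)*(-24))/3 = -2 + (49*(-24))/3 = -2 + (1/3)*(-1176) = -2 - 392 = -394)
((-2*(-1))*k)*J(7) = (-2*(-1)*(-394))*7**2 = (2*(-394))*49 = -788*49 = -38612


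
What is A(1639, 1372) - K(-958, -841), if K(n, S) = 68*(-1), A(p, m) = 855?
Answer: 923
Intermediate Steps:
K(n, S) = -68
A(1639, 1372) - K(-958, -841) = 855 - 1*(-68) = 855 + 68 = 923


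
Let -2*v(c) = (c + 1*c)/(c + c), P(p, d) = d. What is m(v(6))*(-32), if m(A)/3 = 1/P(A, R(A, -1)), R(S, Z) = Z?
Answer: 96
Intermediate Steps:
v(c) = -½ (v(c) = -(c + 1*c)/(2*(c + c)) = -(c + c)/(2*(2*c)) = -2*c*1/(2*c)/2 = -½*1 = -½)
m(A) = -3 (m(A) = 3/(-1) = 3*(-1) = -3)
m(v(6))*(-32) = -3*(-32) = 96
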